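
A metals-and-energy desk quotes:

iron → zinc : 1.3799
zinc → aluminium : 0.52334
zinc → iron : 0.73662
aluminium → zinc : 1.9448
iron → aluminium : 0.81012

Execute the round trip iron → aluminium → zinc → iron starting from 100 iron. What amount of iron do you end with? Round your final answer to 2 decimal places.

116.06

100 iron × 0.81012 = 81.012 aluminium
81.012 aluminium × 1.9448 = 157.5521376 zinc
157.5521376 zinc × 0.73662 = 116.056055598912 iron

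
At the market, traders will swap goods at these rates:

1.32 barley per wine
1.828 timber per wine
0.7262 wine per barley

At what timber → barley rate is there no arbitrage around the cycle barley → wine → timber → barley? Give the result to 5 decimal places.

Known legs of the cycle: 0.7262 × 1.828 = 1.3274936
For no arbitrage the full-cycle product must be 1, so the missing rate is 1 / 1.3274936 ≈ 0.7532993.

0.75330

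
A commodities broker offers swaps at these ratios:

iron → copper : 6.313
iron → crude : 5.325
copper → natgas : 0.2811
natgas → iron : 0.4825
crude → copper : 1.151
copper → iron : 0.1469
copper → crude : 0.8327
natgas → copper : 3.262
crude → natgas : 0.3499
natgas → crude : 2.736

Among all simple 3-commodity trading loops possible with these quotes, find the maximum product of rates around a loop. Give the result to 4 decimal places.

0.9504

natgas→copper→crude→natgas: 3.262 × 0.8327 × 0.3499 = 0.95042
copper→iron→crude→copper: 0.1469 × 5.325 × 1.151 = 0.90036
natgas→iron→crude→natgas: 0.4825 × 5.325 × 0.3499 = 0.89900
natgas→crude→copper→natgas: 2.736 × 1.151 × 0.2811 = 0.88522
natgas→iron→copper→natgas: 0.4825 × 6.313 × 0.2811 = 0.85624
Maximum is natgas→copper→crude→natgas at 0.9504; no arbitrage — every cycle loses value.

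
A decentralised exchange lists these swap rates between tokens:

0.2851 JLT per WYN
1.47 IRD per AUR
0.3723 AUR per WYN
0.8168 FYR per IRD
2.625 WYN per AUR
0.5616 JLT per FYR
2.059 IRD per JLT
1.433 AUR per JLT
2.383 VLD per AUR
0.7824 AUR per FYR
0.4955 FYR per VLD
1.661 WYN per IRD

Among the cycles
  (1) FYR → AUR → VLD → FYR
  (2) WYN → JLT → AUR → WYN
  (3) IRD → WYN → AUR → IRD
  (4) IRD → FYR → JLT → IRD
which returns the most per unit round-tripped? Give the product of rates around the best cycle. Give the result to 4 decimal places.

(1) 0.7824 × 2.383 × 0.4955 = 0.92384
(2) 0.2851 × 1.433 × 2.625 = 1.07244
(3) 1.661 × 0.3723 × 1.47 = 0.90903
(4) 0.8168 × 0.5616 × 2.059 = 0.94449
Highest is cycle (2) at 1.0724 (>1, arbitrage).

1.0724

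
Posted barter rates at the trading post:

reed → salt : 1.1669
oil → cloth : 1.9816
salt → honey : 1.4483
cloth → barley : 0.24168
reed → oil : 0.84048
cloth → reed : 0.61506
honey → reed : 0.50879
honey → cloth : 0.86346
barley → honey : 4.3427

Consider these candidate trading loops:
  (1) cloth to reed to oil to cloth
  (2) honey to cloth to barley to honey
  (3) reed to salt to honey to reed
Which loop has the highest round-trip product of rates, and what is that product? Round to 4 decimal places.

(1) 0.61506 × 0.84048 × 1.9816 = 1.02438
(2) 0.86346 × 0.24168 × 4.3427 = 0.90624
(3) 1.1669 × 1.4483 × 0.50879 = 0.85987
Highest is cycle (1) at 1.0244 (>1, arbitrage).

1.0244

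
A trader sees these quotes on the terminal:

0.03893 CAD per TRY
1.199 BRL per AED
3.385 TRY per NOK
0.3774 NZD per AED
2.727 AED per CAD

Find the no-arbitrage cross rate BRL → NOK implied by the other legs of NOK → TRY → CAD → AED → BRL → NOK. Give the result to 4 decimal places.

2.3209

Known legs of the cycle: 3.385 × 0.03893 × 2.727 × 1.199 = 0.43087113207765
For no arbitrage the full-cycle product must be 1, so the missing rate is 1 / 0.43087113207765 ≈ 2.320880.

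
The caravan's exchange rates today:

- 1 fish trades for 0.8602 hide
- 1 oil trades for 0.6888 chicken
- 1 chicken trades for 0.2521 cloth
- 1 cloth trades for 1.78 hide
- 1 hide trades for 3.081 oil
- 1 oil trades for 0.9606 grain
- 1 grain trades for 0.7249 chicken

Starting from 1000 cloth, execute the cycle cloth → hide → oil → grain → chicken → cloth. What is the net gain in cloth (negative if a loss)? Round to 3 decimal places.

-37.268

1000 cloth × 1.78 = 1780 hide
1780 hide × 3.081 = 5484.18 oil
5484.18 oil × 0.9606 = 5268.103308 grain
5268.103308 grain × 0.7249 = 3818.8480879692 chicken
3818.8480879692 chicken × 0.2521 = 962.73160297703532 cloth
Net change: 962.73160297703532 − 1000 = -37.26839702296468 cloth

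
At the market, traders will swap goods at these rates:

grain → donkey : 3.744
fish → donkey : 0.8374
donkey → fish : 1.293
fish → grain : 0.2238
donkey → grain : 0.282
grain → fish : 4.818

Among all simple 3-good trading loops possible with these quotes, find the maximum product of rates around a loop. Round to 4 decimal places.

1.1378

grain→fish→donkey→grain: 4.818 × 0.8374 × 0.282 = 1.13776
grain→donkey→fish→grain: 3.744 × 1.293 × 0.2238 = 1.08341
Maximum is grain→fish→donkey→grain at 1.1378; arbitrage exists.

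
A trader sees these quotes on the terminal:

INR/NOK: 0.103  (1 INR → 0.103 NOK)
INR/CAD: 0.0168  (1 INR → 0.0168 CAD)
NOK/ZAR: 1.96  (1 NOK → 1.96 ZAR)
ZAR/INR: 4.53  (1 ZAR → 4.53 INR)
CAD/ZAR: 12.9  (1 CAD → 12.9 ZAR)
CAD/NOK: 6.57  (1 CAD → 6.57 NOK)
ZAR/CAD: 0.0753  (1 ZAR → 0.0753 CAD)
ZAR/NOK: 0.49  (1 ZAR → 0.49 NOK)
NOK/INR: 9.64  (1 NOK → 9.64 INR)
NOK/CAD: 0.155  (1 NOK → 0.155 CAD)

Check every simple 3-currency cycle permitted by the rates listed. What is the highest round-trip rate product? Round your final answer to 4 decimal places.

1.0640

NOK→INR→CAD→NOK: 9.64 × 0.0168 × 6.57 = 1.06402
ZAR→INR→CAD→ZAR: 4.53 × 0.0168 × 12.9 = 0.98174
NOK→CAD→ZAR→NOK: 0.155 × 12.9 × 0.49 = 0.97976
NOK→ZAR→CAD→NOK: 1.96 × 0.0753 × 6.57 = 0.96965
NOK→ZAR→INR→NOK: 1.96 × 4.53 × 0.103 = 0.91452
Maximum is NOK→INR→CAD→NOK at 1.0640; arbitrage exists.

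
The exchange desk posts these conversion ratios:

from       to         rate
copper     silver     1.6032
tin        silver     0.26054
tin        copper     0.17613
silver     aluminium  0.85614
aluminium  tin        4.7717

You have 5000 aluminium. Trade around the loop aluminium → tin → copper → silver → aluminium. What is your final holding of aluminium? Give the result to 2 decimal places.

5000 aluminium × 4.7717 = 23858.5 tin
23858.5 tin × 0.17613 = 4202.197605 copper
4202.197605 copper × 1.6032 = 6736.963200336 silver
6736.963200336 silver × 0.85614 = 5767.78367433566304 aluminium

5767.78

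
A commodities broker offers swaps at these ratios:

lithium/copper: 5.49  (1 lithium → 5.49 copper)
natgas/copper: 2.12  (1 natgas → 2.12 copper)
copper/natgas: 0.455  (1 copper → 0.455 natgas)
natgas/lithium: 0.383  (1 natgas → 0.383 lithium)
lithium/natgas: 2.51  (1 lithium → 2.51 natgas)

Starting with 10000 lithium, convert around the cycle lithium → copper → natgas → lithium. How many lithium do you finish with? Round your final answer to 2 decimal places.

9567.15

10000 lithium × 5.49 = 54900 copper
54900 copper × 0.455 = 24979.5 natgas
24979.5 natgas × 0.383 = 9567.1485 lithium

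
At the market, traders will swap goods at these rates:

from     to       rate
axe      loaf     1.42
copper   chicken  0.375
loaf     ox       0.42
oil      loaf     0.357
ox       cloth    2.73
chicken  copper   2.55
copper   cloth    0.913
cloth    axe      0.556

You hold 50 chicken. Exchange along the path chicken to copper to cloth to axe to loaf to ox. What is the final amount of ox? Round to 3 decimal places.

50 chicken × 2.55 = 127.5 copper
127.5 copper × 0.913 = 116.4075 cloth
116.4075 cloth × 0.556 = 64.72257 axe
64.72257 axe × 1.42 = 91.9060494 loaf
91.9060494 loaf × 0.42 = 38.600540748 ox

38.601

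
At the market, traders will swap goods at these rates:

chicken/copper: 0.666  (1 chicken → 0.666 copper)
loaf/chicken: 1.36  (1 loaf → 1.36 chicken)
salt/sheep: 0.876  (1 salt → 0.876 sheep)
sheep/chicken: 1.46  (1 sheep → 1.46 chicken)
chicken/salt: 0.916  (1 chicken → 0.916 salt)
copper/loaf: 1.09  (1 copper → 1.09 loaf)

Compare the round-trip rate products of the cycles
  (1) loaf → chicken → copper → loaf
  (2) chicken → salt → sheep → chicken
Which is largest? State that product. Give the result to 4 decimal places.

(1) 1.36 × 0.666 × 1.09 = 0.98728
(2) 0.916 × 0.876 × 1.46 = 1.17153
Highest is cycle (2) at 1.1715 (>1, arbitrage).

1.1715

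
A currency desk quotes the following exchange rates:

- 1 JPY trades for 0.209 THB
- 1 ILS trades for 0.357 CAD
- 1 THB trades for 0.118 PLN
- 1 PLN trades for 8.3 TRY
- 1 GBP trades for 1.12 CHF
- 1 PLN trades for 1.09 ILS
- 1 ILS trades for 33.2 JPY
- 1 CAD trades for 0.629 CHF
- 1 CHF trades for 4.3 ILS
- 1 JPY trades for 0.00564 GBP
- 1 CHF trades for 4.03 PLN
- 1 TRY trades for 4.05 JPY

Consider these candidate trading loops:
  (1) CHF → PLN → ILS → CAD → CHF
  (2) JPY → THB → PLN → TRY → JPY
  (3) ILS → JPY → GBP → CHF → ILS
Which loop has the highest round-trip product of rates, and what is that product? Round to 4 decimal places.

0.9864

(1) 4.03 × 1.09 × 0.357 × 0.629 = 0.98639
(2) 0.209 × 0.118 × 8.3 × 4.05 = 0.82901
(3) 33.2 × 0.00564 × 1.12 × 4.3 = 0.90179
Highest is cycle (1) at 0.9864 (≤1, no arbitrage).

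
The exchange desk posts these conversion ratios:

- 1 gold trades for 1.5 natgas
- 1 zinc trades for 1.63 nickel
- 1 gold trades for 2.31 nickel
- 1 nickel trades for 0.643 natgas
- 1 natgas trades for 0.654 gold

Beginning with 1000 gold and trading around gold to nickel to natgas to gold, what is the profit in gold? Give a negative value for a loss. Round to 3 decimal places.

1000 gold × 2.31 = 2310 nickel
2310 nickel × 0.643 = 1485.33 natgas
1485.33 natgas × 0.654 = 971.40582 gold
Net change: 971.40582 − 1000 = -28.59418 gold

-28.594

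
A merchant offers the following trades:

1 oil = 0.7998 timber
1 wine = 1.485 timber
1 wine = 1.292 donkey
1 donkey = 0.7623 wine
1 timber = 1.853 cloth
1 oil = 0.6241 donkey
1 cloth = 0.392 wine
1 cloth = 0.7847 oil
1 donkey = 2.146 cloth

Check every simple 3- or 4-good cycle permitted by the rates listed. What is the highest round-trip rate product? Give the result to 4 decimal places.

cloth→oil→timber→cloth: 0.7847 × 0.7998 × 1.853 = 1.16295
cloth→wine→donkey→cloth: 0.392 × 1.292 × 2.146 = 1.08687
cloth→wine→timber→cloth: 0.392 × 1.485 × 1.853 = 1.07867
cloth→oil→donkey→cloth: 0.7847 × 0.6241 × 2.146 = 1.05096
Maximum is cloth→oil→timber→cloth at 1.1629; arbitrage exists.

1.1629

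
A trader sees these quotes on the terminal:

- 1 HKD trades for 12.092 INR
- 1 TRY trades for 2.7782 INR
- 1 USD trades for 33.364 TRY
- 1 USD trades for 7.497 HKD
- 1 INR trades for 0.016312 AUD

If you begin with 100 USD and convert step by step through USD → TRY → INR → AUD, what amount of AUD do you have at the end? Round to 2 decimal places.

151.20

100 USD × 33.364 = 3336.4 TRY
3336.4 TRY × 2.7782 = 9269.18648 INR
9269.18648 INR × 0.016312 = 151.19896986176 AUD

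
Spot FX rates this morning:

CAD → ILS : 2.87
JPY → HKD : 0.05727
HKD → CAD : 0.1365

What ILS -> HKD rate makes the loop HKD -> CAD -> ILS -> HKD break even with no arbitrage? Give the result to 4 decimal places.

2.5526

Known legs of the cycle: 0.1365 × 2.87 = 0.391755
For no arbitrage the full-cycle product must be 1, so the missing rate is 1 / 0.391755 ≈ 2.552616.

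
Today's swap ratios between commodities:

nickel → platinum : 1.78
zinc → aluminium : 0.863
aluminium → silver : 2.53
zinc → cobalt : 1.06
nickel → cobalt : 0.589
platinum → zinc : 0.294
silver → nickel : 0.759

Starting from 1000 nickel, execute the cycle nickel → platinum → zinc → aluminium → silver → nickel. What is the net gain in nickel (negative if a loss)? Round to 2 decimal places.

1000 nickel × 1.78 = 1780 platinum
1780 platinum × 0.294 = 523.32 zinc
523.32 zinc × 0.863 = 451.62516 aluminium
451.62516 aluminium × 2.53 = 1142.6116548 silver
1142.6116548 silver × 0.759 = 867.2422459932 nickel
Net change: 867.2422459932 − 1000 = -132.7577540068 nickel

-132.76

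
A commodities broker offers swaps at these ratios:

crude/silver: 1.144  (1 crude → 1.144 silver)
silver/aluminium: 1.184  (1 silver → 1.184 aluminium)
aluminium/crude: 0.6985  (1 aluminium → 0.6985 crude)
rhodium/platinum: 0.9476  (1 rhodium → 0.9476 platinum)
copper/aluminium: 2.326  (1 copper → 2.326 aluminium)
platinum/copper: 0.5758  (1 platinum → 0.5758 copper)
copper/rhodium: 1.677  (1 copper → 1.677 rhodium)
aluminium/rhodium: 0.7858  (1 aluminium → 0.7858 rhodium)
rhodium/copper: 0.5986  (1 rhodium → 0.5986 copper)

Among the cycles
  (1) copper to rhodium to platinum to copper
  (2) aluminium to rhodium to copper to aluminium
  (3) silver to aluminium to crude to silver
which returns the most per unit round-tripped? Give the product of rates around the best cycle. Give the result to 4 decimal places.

1.0941

(1) 1.677 × 0.9476 × 0.5758 = 0.91502
(2) 0.7858 × 0.5986 × 2.326 = 1.09410
(3) 1.184 × 0.6985 × 1.144 = 0.94612
Highest is cycle (2) at 1.0941 (>1, arbitrage).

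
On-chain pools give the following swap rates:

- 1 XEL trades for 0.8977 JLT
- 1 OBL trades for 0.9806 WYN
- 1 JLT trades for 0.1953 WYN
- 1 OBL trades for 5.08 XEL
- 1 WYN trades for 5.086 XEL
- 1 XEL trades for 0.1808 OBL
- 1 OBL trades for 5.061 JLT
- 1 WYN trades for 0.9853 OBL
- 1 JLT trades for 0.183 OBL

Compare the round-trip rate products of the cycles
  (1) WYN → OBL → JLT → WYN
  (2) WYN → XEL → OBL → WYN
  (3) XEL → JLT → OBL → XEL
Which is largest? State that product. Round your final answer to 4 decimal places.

(1) 0.9853 × 5.061 × 0.1953 = 0.97388
(2) 5.086 × 0.1808 × 0.9806 = 0.90171
(3) 0.8977 × 0.183 × 5.08 = 0.83454
Highest is cycle (1) at 0.9739 (≤1, no arbitrage).

0.9739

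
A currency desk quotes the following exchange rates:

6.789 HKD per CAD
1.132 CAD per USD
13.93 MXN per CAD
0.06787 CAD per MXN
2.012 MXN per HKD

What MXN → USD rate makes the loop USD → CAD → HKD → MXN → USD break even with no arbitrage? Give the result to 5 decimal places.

0.06467

Known legs of the cycle: 1.132 × 6.789 × 2.012 = 15.462517776
For no arbitrage the full-cycle product must be 1, so the missing rate is 1 / 15.462517776 ≈ 0.0646725.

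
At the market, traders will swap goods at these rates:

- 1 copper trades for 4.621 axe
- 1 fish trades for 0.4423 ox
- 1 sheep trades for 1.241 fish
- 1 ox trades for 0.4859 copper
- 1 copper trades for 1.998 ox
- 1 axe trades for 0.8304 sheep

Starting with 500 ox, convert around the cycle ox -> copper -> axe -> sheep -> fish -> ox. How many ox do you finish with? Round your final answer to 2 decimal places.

511.72

500 ox × 0.4859 = 242.95 copper
242.95 copper × 4.621 = 1122.67195 axe
1122.67195 axe × 0.8304 = 932.26678728 sheep
932.26678728 sheep × 1.241 = 1156.94308301448 fish
1156.94308301448 fish × 0.4423 = 511.715925617304504 ox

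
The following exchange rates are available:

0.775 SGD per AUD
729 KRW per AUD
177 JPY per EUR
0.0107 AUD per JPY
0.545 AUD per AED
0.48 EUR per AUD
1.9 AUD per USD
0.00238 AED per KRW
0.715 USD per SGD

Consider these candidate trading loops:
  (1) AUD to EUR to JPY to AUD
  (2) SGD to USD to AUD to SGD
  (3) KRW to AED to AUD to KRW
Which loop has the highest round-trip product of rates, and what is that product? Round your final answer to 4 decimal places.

1.0528

(1) 0.48 × 177 × 0.0107 = 0.90907
(2) 0.715 × 1.9 × 0.775 = 1.05284
(3) 0.00238 × 0.545 × 729 = 0.94559
Highest is cycle (2) at 1.0528 (>1, arbitrage).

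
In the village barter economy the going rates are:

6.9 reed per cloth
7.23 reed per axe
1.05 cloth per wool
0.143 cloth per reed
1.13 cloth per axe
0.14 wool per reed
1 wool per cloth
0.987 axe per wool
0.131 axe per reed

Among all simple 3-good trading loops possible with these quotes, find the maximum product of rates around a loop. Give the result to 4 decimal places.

1.1153

axe→cloth→wool→axe: 1.13 × 1 × 0.987 = 1.11531
axe→cloth→reed→axe: 1.13 × 6.9 × 0.131 = 1.02141
cloth→reed→wool→cloth: 6.9 × 0.14 × 1.05 = 1.01430
axe→reed→wool→axe: 7.23 × 0.14 × 0.987 = 0.99904
Maximum is axe→cloth→wool→axe at 1.1153; arbitrage exists.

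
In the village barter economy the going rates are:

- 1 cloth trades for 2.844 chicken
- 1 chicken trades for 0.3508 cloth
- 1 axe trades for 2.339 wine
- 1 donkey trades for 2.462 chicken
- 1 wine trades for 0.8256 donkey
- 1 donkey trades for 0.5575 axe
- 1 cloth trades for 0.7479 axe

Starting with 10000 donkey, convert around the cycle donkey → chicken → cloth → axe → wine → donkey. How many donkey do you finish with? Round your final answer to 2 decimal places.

10000 donkey × 2.462 = 24620 chicken
24620 chicken × 0.3508 = 8636.696 cloth
8636.696 cloth × 0.7479 = 6459.3849384 axe
6459.3849384 axe × 2.339 = 15108.5013709176 wine
15108.5013709176 wine × 0.8256 = 12473.57873182957056 donkey

12473.58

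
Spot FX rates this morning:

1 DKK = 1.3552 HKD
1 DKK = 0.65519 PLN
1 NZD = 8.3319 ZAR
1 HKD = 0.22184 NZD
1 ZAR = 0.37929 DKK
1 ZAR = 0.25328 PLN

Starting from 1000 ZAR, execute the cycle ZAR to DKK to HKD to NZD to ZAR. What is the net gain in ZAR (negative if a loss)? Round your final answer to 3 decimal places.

1000 ZAR × 0.37929 = 379.29 DKK
379.29 DKK × 1.3552 = 514.013808 HKD
514.013808 HKD × 0.22184 = 114.02882316672 NZD
114.02882316672 NZD × 8.3319 = 950.076751742794368 ZAR
Net change: 950.076751742794368 − 1000 = -49.923248257205632 ZAR

-49.923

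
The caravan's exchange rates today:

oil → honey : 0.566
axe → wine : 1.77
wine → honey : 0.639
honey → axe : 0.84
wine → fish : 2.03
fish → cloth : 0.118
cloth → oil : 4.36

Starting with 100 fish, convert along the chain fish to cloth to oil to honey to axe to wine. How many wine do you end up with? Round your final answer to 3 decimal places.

43.295

100 fish × 0.118 = 11.8 cloth
11.8 cloth × 4.36 = 51.448 oil
51.448 oil × 0.566 = 29.119568 honey
29.119568 honey × 0.84 = 24.46043712 axe
24.46043712 axe × 1.77 = 43.2949737024 wine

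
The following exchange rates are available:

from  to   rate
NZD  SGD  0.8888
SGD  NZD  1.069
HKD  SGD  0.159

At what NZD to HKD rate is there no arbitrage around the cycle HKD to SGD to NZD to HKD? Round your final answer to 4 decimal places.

Known legs of the cycle: 0.159 × 1.069 = 0.169971
For no arbitrage the full-cycle product must be 1, so the missing rate is 1 / 0.169971 ≈ 5.883357.

5.8834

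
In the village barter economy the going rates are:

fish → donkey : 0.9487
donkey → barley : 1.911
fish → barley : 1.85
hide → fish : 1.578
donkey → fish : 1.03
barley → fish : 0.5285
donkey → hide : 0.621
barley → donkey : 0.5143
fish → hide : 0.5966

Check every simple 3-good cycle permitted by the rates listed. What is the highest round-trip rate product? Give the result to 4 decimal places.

donkey→fish→barley→donkey: 1.03 × 1.85 × 0.5143 = 0.98000
donkey→barley→fish→donkey: 1.911 × 0.5285 × 0.9487 = 0.95815
hide→fish→donkey→hide: 1.578 × 0.9487 × 0.621 = 0.92967
Maximum is donkey→fish→barley→donkey at 0.9800; no arbitrage — every cycle loses value.

0.9800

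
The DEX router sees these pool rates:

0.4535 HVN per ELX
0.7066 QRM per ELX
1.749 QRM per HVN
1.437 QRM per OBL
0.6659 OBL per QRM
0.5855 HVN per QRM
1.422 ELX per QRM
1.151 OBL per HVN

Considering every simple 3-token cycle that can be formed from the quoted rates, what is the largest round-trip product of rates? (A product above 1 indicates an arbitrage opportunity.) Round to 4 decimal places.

HVN→QRM→ELX→HVN: 1.749 × 1.422 × 0.4535 = 1.12789
OBL→QRM→HVN→OBL: 1.437 × 0.5855 × 1.151 = 0.96841
Maximum is HVN→QRM→ELX→HVN at 1.1279; arbitrage exists.

1.1279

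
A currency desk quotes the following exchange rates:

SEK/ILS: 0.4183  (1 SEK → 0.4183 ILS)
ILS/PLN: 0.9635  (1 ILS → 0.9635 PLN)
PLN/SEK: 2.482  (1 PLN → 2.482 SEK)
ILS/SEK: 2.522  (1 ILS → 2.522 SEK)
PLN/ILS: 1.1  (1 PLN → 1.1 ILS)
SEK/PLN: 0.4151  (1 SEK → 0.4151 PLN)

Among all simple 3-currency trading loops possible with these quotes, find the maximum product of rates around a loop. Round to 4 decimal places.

ILS→SEK→PLN→ILS: 2.522 × 0.4151 × 1.1 = 1.15157
ILS→PLN→SEK→ILS: 0.9635 × 2.482 × 0.4183 = 1.00033
Maximum is ILS→SEK→PLN→ILS at 1.1516; arbitrage exists.

1.1516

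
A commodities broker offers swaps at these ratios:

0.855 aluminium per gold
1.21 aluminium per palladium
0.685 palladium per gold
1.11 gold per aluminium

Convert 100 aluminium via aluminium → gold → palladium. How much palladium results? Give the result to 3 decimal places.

100 aluminium × 1.11 = 111 gold
111 gold × 0.685 = 76.035 palladium

76.035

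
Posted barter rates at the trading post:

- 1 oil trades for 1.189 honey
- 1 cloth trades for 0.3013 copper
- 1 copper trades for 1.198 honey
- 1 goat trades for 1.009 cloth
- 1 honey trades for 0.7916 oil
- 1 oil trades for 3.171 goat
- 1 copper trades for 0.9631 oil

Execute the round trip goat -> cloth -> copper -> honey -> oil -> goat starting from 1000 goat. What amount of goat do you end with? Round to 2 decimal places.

1000 goat × 1.009 = 1009 cloth
1009 cloth × 0.3013 = 304.0117 copper
304.0117 copper × 1.198 = 364.2060166 honey
364.2060166 honey × 0.7916 = 288.30548274056 oil
288.30548274056 oil × 3.171 = 914.21668577031576 goat

914.22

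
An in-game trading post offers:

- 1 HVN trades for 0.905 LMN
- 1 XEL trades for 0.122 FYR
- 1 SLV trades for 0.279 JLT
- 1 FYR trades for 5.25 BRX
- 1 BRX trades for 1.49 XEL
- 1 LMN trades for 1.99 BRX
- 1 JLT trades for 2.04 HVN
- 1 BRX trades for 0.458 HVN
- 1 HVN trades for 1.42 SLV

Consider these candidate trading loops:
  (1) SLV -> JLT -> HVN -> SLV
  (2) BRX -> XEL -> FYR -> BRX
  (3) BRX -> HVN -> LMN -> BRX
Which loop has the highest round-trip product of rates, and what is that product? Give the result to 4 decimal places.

(1) 0.279 × 2.04 × 1.42 = 0.80821
(2) 1.49 × 0.122 × 5.25 = 0.95435
(3) 0.458 × 0.905 × 1.99 = 0.82484
Highest is cycle (2) at 0.9543 (≤1, no arbitrage).

0.9543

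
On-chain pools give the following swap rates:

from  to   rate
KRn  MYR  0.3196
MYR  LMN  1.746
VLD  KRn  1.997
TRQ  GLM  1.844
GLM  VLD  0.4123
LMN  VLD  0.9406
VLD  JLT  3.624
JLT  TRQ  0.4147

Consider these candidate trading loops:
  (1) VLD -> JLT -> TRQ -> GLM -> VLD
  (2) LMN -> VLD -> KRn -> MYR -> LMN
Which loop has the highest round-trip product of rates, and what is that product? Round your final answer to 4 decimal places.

1.1426

(1) 3.624 × 0.4147 × 1.844 × 0.4123 = 1.14261
(2) 0.9406 × 1.997 × 0.3196 × 1.746 = 1.04818
Highest is cycle (1) at 1.1426 (>1, arbitrage).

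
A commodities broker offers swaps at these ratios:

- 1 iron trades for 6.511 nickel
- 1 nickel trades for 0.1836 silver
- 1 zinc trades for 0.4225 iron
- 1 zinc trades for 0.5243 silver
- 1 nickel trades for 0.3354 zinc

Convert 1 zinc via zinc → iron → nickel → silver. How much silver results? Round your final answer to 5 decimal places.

1 zinc × 0.4225 = 0.4225 iron
0.4225 iron × 6.511 = 2.7508975 nickel
2.7508975 nickel × 0.1836 = 0.505064781 silver

0.50506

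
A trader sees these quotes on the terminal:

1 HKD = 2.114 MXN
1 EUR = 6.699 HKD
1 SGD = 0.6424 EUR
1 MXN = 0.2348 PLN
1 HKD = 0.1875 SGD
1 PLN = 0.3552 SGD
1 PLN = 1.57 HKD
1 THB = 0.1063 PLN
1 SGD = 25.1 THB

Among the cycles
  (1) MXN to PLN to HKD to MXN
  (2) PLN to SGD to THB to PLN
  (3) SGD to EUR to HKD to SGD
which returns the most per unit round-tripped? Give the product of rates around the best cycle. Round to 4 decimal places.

0.9477

(1) 0.2348 × 1.57 × 2.114 = 0.77930
(2) 0.3552 × 25.1 × 0.1063 = 0.94772
(3) 0.6424 × 6.699 × 0.1875 = 0.80689
Highest is cycle (2) at 0.9477 (≤1, no arbitrage).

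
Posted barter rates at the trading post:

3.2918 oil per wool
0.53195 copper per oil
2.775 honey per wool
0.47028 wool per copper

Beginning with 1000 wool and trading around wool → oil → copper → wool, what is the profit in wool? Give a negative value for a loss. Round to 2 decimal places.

-176.51

1000 wool × 3.2918 = 3291.8 oil
3291.8 oil × 0.53195 = 1751.07301 copper
1751.07301 copper × 0.47028 = 823.4946151428 wool
Net change: 823.4946151428 − 1000 = -176.5053848572 wool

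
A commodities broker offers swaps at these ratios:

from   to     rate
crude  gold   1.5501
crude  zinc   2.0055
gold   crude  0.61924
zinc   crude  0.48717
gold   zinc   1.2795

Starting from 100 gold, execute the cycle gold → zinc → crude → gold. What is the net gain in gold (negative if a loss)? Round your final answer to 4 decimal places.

100 gold × 1.2795 = 127.95 zinc
127.95 zinc × 0.48717 = 62.3334015 crude
62.3334015 crude × 1.5501 = 96.62300566515 gold
Net change: 96.62300566515 − 100 = -3.37699433485 gold

-3.3770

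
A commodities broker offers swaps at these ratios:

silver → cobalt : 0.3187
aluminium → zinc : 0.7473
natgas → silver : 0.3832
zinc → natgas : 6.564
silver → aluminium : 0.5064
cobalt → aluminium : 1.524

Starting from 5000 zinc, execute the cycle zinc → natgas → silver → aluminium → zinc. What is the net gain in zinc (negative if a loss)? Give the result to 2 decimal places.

5000 zinc × 6.564 = 32820 natgas
32820 natgas × 0.3832 = 12576.624 silver
12576.624 silver × 0.5064 = 6368.8023936 aluminium
6368.8023936 aluminium × 0.7473 = 4759.40602873728 zinc
Net change: 4759.40602873728 − 5000 = -240.59397126272 zinc

-240.59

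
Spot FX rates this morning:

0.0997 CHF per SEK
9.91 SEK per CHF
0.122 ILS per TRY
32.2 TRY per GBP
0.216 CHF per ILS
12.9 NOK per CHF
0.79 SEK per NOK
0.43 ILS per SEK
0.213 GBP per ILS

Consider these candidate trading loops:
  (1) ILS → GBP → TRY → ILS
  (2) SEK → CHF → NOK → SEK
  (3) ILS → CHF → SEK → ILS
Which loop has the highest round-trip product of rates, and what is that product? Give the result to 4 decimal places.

(1) 0.213 × 32.2 × 0.122 = 0.83675
(2) 0.0997 × 12.9 × 0.79 = 1.01604
(3) 0.216 × 9.91 × 0.43 = 0.92044
Highest is cycle (2) at 1.0160 (>1, arbitrage).

1.0160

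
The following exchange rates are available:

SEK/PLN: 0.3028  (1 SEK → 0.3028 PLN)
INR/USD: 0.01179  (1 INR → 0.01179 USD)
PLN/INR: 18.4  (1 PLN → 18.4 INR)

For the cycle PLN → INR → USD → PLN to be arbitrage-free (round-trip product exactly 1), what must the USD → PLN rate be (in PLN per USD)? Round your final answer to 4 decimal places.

Known legs of the cycle: 18.4 × 0.01179 = 0.216936
For no arbitrage the full-cycle product must be 1, so the missing rate is 1 / 0.216936 ≈ 4.609654.

4.6097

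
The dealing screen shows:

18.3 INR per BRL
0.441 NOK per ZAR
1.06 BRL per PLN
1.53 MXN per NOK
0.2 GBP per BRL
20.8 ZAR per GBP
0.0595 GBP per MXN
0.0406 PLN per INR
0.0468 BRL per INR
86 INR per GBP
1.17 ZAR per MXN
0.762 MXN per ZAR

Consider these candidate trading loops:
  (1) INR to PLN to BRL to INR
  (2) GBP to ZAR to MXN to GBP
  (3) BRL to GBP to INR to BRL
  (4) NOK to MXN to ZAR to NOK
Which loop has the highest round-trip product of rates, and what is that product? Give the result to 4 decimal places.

0.9431

(1) 0.0406 × 1.06 × 18.3 = 0.78756
(2) 20.8 × 0.762 × 0.0595 = 0.94305
(3) 0.2 × 86 × 0.0468 = 0.80496
(4) 1.53 × 1.17 × 0.441 = 0.78943
Highest is cycle (2) at 0.9431 (≤1, no arbitrage).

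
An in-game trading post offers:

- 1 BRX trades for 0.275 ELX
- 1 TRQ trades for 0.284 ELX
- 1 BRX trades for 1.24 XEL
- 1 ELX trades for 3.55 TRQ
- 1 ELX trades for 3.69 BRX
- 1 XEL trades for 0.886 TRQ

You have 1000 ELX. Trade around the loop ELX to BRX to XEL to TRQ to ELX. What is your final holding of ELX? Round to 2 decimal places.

1000 ELX × 3.69 = 3690 BRX
3690 BRX × 1.24 = 4575.6 XEL
4575.6 XEL × 0.886 = 4053.9816 TRQ
4053.9816 TRQ × 0.284 = 1151.3307744 ELX

1151.33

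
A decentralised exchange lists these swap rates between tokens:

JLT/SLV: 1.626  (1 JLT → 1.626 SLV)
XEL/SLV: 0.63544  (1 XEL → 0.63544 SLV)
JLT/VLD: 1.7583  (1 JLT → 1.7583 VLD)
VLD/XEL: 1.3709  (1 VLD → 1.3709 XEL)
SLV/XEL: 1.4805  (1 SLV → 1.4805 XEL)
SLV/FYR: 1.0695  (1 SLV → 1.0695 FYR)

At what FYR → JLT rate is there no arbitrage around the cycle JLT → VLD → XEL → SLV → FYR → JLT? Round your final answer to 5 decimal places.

Known legs of the cycle: 1.7583 × 1.3709 × 0.63544 × 1.0695 = 1.6381516024086876
For no arbitrage the full-cycle product must be 1, so the missing rate is 1 / 1.6381516024086876 ≈ 0.6104441.

0.61044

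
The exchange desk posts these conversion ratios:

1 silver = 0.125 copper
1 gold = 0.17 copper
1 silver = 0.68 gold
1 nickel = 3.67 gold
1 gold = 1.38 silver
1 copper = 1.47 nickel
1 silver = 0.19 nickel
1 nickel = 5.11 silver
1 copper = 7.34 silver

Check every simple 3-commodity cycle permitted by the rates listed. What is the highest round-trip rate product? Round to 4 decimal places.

0.9623

gold→silver→nickel→gold: 1.38 × 0.19 × 3.67 = 0.96227
silver→copper→nickel→silver: 0.125 × 1.47 × 5.11 = 0.93896
gold→copper→nickel→gold: 0.17 × 1.47 × 3.67 = 0.91713
gold→copper→silver→gold: 0.17 × 7.34 × 0.68 = 0.84850
Maximum is gold→silver→nickel→gold at 0.9623; no arbitrage — every cycle loses value.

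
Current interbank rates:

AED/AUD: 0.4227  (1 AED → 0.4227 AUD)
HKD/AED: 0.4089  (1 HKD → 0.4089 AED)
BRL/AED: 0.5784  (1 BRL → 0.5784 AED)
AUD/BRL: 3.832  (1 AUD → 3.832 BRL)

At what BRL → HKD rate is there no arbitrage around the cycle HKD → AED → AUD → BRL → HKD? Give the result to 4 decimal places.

Known legs of the cycle: 0.4089 × 0.4227 × 3.832 = 0.66233065896
For no arbitrage the full-cycle product must be 1, so the missing rate is 1 / 0.66233065896 ≈ 1.509820.

1.5098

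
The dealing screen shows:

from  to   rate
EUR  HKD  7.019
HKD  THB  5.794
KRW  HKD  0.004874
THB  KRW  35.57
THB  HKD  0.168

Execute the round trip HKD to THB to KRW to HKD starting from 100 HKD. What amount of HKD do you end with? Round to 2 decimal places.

100.45

100 HKD × 5.794 = 579.4 THB
579.4 THB × 35.57 = 20609.258 KRW
20609.258 KRW × 0.004874 = 100.449523492 HKD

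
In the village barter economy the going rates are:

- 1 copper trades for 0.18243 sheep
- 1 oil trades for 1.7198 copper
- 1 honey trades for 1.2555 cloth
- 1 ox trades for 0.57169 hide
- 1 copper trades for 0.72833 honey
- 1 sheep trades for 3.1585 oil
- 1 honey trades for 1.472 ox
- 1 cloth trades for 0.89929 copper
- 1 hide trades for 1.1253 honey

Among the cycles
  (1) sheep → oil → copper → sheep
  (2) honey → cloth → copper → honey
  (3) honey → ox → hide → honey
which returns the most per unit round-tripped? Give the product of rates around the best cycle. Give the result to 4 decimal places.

(1) 3.1585 × 1.7198 × 0.18243 = 0.99096
(2) 1.2555 × 0.89929 × 0.72833 = 0.82233
(3) 1.472 × 0.57169 × 1.1253 = 0.94697
Highest is cycle (1) at 0.9910 (≤1, no arbitrage).

0.9910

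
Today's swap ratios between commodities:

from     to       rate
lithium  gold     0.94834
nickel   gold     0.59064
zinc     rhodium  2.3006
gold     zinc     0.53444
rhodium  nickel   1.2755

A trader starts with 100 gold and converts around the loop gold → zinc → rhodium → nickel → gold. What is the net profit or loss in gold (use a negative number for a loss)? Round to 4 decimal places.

100 gold × 0.53444 = 53.444 zinc
53.444 zinc × 2.3006 = 122.9532664 rhodium
122.9532664 rhodium × 1.2755 = 156.8268912932 nickel
156.8268912932 nickel × 0.59064 = 92.628235073415648 gold
Net change: 92.628235073415648 − 100 = -7.371764926584352 gold

-7.3718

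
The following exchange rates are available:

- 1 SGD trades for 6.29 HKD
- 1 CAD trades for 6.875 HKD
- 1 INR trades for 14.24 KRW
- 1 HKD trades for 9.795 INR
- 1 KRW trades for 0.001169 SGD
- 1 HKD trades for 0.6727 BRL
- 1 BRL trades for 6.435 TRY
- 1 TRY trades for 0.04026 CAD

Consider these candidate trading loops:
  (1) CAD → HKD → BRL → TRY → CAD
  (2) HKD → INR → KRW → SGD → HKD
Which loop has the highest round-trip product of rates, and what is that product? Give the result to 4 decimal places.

(1) 6.875 × 0.6727 × 6.435 × 0.04026 = 1.19816
(2) 9.795 × 14.24 × 0.001169 × 6.29 = 1.02560
Highest is cycle (1) at 1.1982 (>1, arbitrage).

1.1982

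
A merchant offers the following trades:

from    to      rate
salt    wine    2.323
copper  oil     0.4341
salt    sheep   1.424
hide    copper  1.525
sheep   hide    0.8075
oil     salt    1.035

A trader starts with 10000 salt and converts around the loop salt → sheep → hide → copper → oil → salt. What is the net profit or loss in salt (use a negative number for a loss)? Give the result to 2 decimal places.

10000 salt × 1.424 = 14240 sheep
14240 sheep × 0.8075 = 11498.8 hide
11498.8 hide × 1.525 = 17535.67 copper
17535.67 copper × 0.4341 = 7612.234347 oil
7612.234347 oil × 1.035 = 7878.662549145 salt
Net change: 7878.662549145 − 10000 = -2121.337450855 salt

-2121.34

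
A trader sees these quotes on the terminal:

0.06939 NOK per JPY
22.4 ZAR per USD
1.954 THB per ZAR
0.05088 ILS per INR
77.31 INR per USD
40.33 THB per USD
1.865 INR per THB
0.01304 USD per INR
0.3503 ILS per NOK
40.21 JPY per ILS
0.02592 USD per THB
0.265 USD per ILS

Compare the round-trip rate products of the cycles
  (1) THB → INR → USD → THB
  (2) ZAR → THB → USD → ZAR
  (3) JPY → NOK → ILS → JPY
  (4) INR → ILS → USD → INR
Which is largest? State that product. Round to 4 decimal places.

1.1345

(1) 1.865 × 0.01304 × 40.33 = 0.98081
(2) 1.954 × 0.02592 × 22.4 = 1.13451
(3) 0.06939 × 0.3503 × 40.21 = 0.97740
(4) 0.05088 × 0.265 × 77.31 = 1.04239
Highest is cycle (2) at 1.1345 (>1, arbitrage).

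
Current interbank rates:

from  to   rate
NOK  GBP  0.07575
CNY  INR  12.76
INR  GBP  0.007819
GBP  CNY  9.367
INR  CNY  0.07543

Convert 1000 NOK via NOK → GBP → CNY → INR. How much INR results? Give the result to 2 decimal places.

1000 NOK × 0.07575 = 75.75 GBP
75.75 GBP × 9.367 = 709.55025 CNY
709.55025 CNY × 12.76 = 9053.86119 INR

9053.86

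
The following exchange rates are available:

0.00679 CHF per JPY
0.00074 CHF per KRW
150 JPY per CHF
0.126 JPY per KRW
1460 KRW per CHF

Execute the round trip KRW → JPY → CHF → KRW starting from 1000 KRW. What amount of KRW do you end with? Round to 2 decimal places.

1000 KRW × 0.126 = 126 JPY
126 JPY × 0.00679 = 0.85554 CHF
0.85554 CHF × 1460 = 1249.0884 KRW

1249.09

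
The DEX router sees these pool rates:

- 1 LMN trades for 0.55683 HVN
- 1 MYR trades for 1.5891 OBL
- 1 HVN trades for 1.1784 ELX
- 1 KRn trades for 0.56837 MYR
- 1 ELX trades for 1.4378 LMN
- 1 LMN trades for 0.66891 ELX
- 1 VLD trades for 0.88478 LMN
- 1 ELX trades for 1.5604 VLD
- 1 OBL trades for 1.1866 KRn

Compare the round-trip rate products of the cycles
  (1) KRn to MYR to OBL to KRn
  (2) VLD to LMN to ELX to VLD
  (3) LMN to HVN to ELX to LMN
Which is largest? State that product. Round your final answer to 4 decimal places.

1.0717

(1) 0.56837 × 1.5891 × 1.1866 = 1.07173
(2) 0.88478 × 0.66891 × 1.5604 = 0.92350
(3) 0.55683 × 1.1784 × 1.4378 = 0.94344
Highest is cycle (1) at 1.0717 (>1, arbitrage).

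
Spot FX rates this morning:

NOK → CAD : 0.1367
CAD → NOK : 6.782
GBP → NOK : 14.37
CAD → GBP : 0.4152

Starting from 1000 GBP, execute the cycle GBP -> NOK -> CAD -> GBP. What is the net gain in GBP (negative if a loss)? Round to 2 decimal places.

-184.39

1000 GBP × 14.37 = 14370 NOK
14370 NOK × 0.1367 = 1964.379 CAD
1964.379 CAD × 0.4152 = 815.6101608 GBP
Net change: 815.6101608 − 1000 = -184.3898392 GBP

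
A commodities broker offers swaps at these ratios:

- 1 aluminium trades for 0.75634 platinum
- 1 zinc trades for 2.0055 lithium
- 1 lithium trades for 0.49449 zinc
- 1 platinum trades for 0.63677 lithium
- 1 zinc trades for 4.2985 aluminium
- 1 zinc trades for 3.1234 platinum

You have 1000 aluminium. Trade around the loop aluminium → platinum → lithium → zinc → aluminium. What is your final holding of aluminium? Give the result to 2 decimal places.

1000 aluminium × 0.75634 = 756.34 platinum
756.34 platinum × 0.63677 = 481.6146218 lithium
481.6146218 lithium × 0.49449 = 238.153614333882 zinc
238.153614333882 zinc × 4.2985 = 1023.703311214191777 aluminium

1023.70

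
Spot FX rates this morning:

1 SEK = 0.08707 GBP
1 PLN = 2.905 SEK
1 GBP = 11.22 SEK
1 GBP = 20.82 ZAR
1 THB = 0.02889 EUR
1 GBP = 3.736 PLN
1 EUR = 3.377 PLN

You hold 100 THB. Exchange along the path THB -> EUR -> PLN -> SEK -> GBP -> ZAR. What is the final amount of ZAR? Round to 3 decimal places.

51.378

100 THB × 0.02889 = 2.889 EUR
2.889 EUR × 3.377 = 9.756153 PLN
9.756153 PLN × 2.905 = 28.341624465 SEK
28.341624465 SEK × 0.08707 = 2.46770524216755 GBP
2.46770524216755 GBP × 20.82 = 51.377623141928391 ZAR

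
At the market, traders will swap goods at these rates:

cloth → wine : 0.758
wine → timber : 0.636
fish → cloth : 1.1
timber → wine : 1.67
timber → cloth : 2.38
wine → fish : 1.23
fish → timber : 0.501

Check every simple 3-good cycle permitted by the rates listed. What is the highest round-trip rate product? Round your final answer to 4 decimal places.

wine→timber→cloth→wine: 0.636 × 2.38 × 0.758 = 1.14737
wine→fish→timber→wine: 1.23 × 0.501 × 1.67 = 1.02910
wine→fish→cloth→wine: 1.23 × 1.1 × 0.758 = 1.02557
Maximum is wine→timber→cloth→wine at 1.1474; arbitrage exists.

1.1474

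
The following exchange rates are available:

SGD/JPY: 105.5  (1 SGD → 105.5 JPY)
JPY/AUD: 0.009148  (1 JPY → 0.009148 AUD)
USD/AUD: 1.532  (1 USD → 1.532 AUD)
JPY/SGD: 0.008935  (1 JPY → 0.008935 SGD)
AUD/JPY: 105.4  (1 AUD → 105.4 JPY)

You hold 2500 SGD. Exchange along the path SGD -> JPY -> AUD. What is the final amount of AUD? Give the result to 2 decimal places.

2412.79

2500 SGD × 105.5 = 263750 JPY
263750 JPY × 0.009148 = 2412.785 AUD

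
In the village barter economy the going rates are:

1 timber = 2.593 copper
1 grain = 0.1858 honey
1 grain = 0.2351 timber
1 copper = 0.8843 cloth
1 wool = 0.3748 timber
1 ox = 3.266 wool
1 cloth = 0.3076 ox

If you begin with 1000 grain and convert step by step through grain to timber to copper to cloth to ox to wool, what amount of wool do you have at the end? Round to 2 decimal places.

1000 grain × 0.2351 = 235.1 timber
235.1 timber × 2.593 = 609.6143 copper
609.6143 copper × 0.8843 = 539.08192549 cloth
539.08192549 cloth × 0.3076 = 165.821600280724 ox
165.821600280724 ox × 3.266 = 541.573346516844584 wool

541.57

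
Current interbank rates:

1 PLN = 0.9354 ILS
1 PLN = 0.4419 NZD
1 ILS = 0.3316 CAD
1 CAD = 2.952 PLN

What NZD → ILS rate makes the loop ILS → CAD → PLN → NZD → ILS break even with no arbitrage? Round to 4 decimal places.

Known legs of the cycle: 0.3316 × 2.952 × 0.4419 = 0.43256848608
For no arbitrage the full-cycle product must be 1, so the missing rate is 1 / 0.43256848608 ≈ 2.311773.

2.3118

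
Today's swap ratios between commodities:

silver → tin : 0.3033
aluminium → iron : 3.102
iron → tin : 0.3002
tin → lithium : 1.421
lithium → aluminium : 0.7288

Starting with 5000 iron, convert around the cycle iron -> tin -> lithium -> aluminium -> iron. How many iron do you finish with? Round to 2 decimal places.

5000 iron × 0.3002 = 1501 tin
1501 tin × 1.421 = 2132.921 lithium
2132.921 lithium × 0.7288 = 1554.4728248 aluminium
1554.4728248 aluminium × 3.102 = 4821.9747025296 iron

4821.97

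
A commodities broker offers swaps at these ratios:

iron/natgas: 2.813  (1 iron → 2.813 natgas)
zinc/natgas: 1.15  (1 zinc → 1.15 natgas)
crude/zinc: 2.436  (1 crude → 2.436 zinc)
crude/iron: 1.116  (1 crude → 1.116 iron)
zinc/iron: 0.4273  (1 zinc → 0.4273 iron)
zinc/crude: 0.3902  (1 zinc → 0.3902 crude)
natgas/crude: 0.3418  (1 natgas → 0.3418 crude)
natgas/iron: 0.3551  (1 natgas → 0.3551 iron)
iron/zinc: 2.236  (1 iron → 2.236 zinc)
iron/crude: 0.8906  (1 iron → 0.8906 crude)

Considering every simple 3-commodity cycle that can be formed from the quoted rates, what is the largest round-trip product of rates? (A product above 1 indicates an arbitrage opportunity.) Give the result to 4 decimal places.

iron→natgas→crude→iron: 2.813 × 0.3418 × 1.116 = 1.07302
iron→zinc→crude→iron: 2.236 × 0.3902 × 1.116 = 0.97370
zinc→natgas→crude→zinc: 1.15 × 0.3418 × 2.436 = 0.95752
iron→crude→zinc→iron: 0.8906 × 2.436 × 0.4273 = 0.92703
iron→zinc→natgas→iron: 2.236 × 1.15 × 0.3551 = 0.91310
Maximum is iron→natgas→crude→iron at 1.0730; arbitrage exists.

1.0730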